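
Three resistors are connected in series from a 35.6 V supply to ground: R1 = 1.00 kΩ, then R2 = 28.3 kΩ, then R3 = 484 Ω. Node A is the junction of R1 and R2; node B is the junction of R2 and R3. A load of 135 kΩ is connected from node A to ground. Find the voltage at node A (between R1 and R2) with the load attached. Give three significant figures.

V ≈ 34.2 V

Below node A the series string R2+R3 = 28780 Ω sits in parallel with the 135000 Ω load: 23730 Ω.
V_A = 35.6 × 23730/(1000 + 23730) = 34.2 V.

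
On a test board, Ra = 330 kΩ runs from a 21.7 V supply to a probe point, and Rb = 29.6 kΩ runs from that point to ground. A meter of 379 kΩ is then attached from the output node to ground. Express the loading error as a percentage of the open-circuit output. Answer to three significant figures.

The divider's output (Thévenin) resistance is Ra‖Rb = 27.16 kΩ.
Fractional drop under load = R_th/(R_th + R_L) = 27.16 / (27.16 + 379) = 0.06688.
So the output falls by 6.69 %.

6.69 %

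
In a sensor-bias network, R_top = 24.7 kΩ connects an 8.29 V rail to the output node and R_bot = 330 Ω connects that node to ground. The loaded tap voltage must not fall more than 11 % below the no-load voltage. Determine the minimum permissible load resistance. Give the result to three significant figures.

Output resistance R_th = R_top‖R_bot = (24700 × 330)/25030 = 325.6 Ω.
The fractional drop is R_th/(R_th + R_L); requiring this ≤ 0.110 gives R_L ≥ R_th(1/0.110 − 1) = 325.6 × 8.091 = 2.63 kΩ.

R_L(min) ≈ 2.63 kΩ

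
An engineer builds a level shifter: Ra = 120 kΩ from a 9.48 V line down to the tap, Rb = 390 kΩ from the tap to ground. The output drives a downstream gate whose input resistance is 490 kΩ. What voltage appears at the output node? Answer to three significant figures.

V_out ≈ 6.11 V

The load sits in parallel with Rb: Rb‖R_L = (390 × 490) / (390 + 490) = 217.2 kΩ.
V_out = 9.48 × 217.2 / (120 + 217.2) = 9.48 × 217.2/337.2 = 6.11 V.
(Unloaded it would have been 7.25 V.)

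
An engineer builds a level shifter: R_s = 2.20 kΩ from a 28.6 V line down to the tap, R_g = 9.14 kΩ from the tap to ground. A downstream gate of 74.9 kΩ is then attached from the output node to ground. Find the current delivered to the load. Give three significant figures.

I_L ≈ 0.301 mA

R_g‖R_L = 8.146 kΩ; V_out = 28.6 × 8.146/10.35 = 22.52 V.
I_L = V_out / R_L = 22.52 / 74.9 kΩ = 0.301 mA.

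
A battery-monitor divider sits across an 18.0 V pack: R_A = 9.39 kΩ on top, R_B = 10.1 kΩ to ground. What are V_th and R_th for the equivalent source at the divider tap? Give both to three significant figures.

V_th = 9.33 V, R_th = 4.87 kΩ

V_th is the open-circuit tap voltage: 18.0 × 10.1/(9.39 + 10.1) = 9.33 V.
With the supply zeroed, R_A and R_B appear in parallel from the tap: R_th = R_A‖R_B = (9.39 × 10.1)/19.49 = 4.87 kΩ.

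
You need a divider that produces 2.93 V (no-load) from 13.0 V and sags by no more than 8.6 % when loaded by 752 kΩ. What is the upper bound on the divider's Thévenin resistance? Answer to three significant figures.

R_th ≤ 70.8 kΩ

Loading drop = R_th/(R_th + R_L) ≤ 0.0860, so R_th ≤ R_L · ε/(1−ε) = 752 kΩ × 0.0860/0.9140 = 70.8 kΩ.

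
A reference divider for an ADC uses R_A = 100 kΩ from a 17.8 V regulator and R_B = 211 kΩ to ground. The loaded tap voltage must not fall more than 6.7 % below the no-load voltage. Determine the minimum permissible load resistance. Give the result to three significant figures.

R_L(min) ≈ 945 kΩ

Output resistance R_th = R_A‖R_B = (100 × 211)/311.0 = 67.85 kΩ.
The fractional drop is R_th/(R_th + R_L); requiring this ≤ 0.0670 gives R_L ≥ R_th(1/0.0670 − 1) = 67.85 × 13.93 = 945 kΩ.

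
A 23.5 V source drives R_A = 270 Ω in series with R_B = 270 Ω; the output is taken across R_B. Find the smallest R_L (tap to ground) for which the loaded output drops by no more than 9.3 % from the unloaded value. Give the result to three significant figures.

Output resistance R_th = R_A‖R_B = (270 × 270)/540.0 = 135.0 Ω.
The fractional drop is R_th/(R_th + R_L); requiring this ≤ 0.0930 gives R_L ≥ R_th(1/0.0930 − 1) = 135.0 × 9.753 = 1.32 kΩ.

R_L(min) ≈ 1.32 kΩ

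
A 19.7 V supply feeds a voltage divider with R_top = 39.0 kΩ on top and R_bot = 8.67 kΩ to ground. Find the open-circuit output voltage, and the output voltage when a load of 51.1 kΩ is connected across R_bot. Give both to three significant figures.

Unloaded: 3.58 V; loaded: 3.15 V

Open-circuit: V = 19.7 × 8.67/(39.0 + 8.67) = 3.58 V.
With the load, R_bot becomes R_bot‖R_L = 7.412 kΩ, so V = 19.7 × 7.412/46.41 = 3.15 V.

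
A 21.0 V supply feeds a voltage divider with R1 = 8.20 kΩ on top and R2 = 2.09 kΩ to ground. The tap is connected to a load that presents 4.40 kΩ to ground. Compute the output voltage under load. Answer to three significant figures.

V_out ≈ 3.09 V

The load sits in parallel with R2: R2‖R_L = (2.09 × 4.40) / (2.09 + 4.40) = 1.417 kΩ.
V_out = 21.0 × 1.417 / (8.20 + 1.417) = 21.0 × 1.417/9.617 = 3.09 V.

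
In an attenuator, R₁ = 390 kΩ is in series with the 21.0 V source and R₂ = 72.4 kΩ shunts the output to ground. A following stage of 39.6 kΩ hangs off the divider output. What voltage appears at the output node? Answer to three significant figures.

The load sits in parallel with R₂: R₂‖R_L = (72.4 × 39.6) / (72.4 + 39.6) = 25.60 kΩ.
V_out = 21.0 × 25.60 / (390 + 25.60) = 21.0 × 25.60/415.6 = 1.29 V.

V_out ≈ 1.29 V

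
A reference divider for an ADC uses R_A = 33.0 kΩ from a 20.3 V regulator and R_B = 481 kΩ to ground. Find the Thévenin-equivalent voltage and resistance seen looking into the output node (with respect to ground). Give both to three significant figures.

V_th = 19.0 V, R_th = 30.9 kΩ

V_th is the open-circuit tap voltage: 20.3 × 481/(33.0 + 481) = 19.0 V.
With the supply zeroed, R_A and R_B appear in parallel from the tap: R_th = R_A‖R_B = (33.0 × 481)/514.0 = 30.9 kΩ.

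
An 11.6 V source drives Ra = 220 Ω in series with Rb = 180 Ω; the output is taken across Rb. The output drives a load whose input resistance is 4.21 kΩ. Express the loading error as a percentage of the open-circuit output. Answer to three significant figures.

The divider's output (Thévenin) resistance is Ra‖Rb = 99.00 Ω.
Fractional drop under load = R_th/(R_th + R_L) = 99.00 / (99.00 + 4210) = 0.02298.
So the output falls by 2.30 %.

2.30 %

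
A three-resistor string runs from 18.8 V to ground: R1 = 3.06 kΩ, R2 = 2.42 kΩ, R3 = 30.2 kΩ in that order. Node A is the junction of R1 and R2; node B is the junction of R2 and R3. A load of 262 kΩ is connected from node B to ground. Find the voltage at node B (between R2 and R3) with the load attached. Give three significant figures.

V ≈ 15.6 V

At node B, R3 is in parallel with the load: R3‖R_L = 27.08 kΩ.
Below node A the resistance is R2 + (R3‖R_L) = 29.50 kΩ, so V_A = 18.8 × 29.50/32.56 = 17.03 V.
Then V_B = V_A × (R3‖R_L)/(R2 + R3‖R_L) = 17.03 × 27.08/29.50 = 15.6 V.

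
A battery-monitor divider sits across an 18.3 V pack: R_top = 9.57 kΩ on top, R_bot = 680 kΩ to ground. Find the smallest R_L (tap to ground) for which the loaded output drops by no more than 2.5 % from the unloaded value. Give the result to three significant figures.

Output resistance R_th = R_top‖R_bot = (9.57 × 680)/689.6 = 9.437 kΩ.
The fractional drop is R_th/(R_th + R_L); requiring this ≤ 0.0250 gives R_L ≥ R_th(1/0.0250 − 1) = 9.437 × 39.00 = 368 kΩ.

R_L(min) ≈ 368 kΩ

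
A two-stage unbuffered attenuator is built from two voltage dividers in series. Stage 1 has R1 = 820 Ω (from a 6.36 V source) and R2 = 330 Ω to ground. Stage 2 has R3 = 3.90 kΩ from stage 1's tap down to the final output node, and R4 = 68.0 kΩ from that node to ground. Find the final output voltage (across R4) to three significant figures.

Stage 2 presents R3+R4 = 71900 Ω as a load on stage 1's tap.
Stage 1's lower leg becomes R2‖(R3+R4) = 328.5 Ω, so V_mid = 6.36 × 328.5/1148 = 1.819 V.
Stage 2 is itself unloaded: V_out = V_mid × R4/(R3+R4) = 1.819 × 68000/71900 = 1.72 V.

V_out ≈ 1.72 V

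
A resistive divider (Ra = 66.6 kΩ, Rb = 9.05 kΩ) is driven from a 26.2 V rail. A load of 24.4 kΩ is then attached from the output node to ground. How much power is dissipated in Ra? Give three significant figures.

Total resistance from the source is Ra + (Rb‖R_L) = 73.20 kΩ, so I = 26.2/73.20 kΩ = 0.3579 mA.
P = I²·Ra = (0.3579 mA)² × 66.6 kΩ = 8.53 mW.

P ≈ 8.53 mW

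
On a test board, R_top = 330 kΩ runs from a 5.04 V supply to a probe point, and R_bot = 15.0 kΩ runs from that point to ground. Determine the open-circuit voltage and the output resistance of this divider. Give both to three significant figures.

V_th is the open-circuit tap voltage: 5.04 × 15.0/(330 + 15.0) = 0.219 V.
With the supply zeroed, R_top and R_bot appear in parallel from the tap: R_th = R_top‖R_bot = (330 × 15.0)/345.0 = 14.3 kΩ.

V_th = 0.219 V, R_th = 14.3 kΩ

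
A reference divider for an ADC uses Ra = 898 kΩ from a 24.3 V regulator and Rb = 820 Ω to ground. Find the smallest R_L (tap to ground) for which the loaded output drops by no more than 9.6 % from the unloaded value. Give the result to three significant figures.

R_L(min) ≈ 7.71 kΩ

Output resistance R_th = Ra‖Rb = (898000 × 820)/898800 = 819.3 Ω.
The fractional drop is R_th/(R_th + R_L); requiring this ≤ 0.0960 gives R_L ≥ R_th(1/0.0960 − 1) = 819.3 × 9.417 = 7.71 kΩ.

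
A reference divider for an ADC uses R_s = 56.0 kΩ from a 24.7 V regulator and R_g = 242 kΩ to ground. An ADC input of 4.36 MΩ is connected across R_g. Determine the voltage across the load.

The load sits in parallel with R_g: R_g‖R_L = (242 × 4360) / (242 + 4360) = 229.3 kΩ.
V_out = 24.7 × 229.3 / (56.0 + 229.3) = 24.7 × 229.3/285.3 = 19.9 V.
(Unloaded it would have been 20.1 V.)

V_out ≈ 19.9 V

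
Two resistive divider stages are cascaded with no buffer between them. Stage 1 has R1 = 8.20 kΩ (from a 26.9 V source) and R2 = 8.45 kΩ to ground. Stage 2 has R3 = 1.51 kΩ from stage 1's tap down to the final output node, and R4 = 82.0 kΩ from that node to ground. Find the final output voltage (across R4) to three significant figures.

Stage 2 presents R3+R4 = 83.51 kΩ as a load on stage 1's tap.
Stage 1's lower leg becomes R2‖(R3+R4) = 7.674 kΩ, so V_mid = 26.9 × 7.674/15.87 = 13.00 V.
Stage 2 is itself unloaded: V_out = V_mid × R4/(R3+R4) = 13.00 × 82.0/83.51 = 12.8 V.

V_out ≈ 12.8 V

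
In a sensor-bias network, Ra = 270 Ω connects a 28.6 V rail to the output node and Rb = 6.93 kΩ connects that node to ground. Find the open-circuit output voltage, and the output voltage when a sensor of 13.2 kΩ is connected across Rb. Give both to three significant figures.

Unloaded: 27.5 V; loaded: 27.0 V

Open-circuit: V = 28.6 × 6930/(270 + 6930) = 27.5 V.
With the load, Rb becomes Rb‖R_L = 4544 Ω, so V = 28.6 × 4544/4814 = 27.0 V.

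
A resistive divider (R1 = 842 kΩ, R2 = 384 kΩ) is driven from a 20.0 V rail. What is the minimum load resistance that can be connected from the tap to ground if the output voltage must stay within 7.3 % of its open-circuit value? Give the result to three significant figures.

R_L(min) ≈ 3.35 MΩ

Output resistance R_th = R1‖R2 = (842 × 384)/1226 = 263.7 kΩ.
The fractional drop is R_th/(R_th + R_L); requiring this ≤ 0.0730 gives R_L ≥ R_th(1/0.0730 − 1) = 263.7 × 12.70 = 3.35 MΩ.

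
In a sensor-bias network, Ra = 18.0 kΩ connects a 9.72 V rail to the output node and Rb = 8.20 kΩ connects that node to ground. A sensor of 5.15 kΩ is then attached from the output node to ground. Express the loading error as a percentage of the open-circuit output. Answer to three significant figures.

The divider's output (Thévenin) resistance is Ra‖Rb = 5.634 kΩ.
Fractional drop under load = R_th/(R_th + R_L) = 5.634 / (5.634 + 5.15) = 0.5224.
So the output falls by 52.2 %.

52.2 %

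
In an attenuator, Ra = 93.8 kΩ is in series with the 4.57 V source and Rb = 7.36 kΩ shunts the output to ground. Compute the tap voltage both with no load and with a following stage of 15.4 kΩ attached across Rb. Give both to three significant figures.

Unloaded: 0.332 V; loaded: 0.230 V

Open-circuit: V = 4.57 × 7.36/(93.8 + 7.36) = 0.332 V.
With the load, Rb becomes Rb‖R_L = 4.980 kΩ, so V = 4.57 × 4.980/98.78 = 0.230 V.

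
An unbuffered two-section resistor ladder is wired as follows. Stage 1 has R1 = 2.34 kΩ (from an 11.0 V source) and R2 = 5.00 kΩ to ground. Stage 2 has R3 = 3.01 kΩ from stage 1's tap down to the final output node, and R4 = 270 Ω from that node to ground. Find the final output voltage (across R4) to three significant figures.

Stage 2 presents R3+R4 = 3280 Ω as a load on stage 1's tap.
Stage 1's lower leg becomes R2‖(R3+R4) = 1981 Ω, so V_mid = 11.0 × 1981/4321 = 5.043 V.
Stage 2 is itself unloaded: V_out = V_mid × R4/(R3+R4) = 5.043 × 270/3280 = 0.415 V.

V_out ≈ 0.415 V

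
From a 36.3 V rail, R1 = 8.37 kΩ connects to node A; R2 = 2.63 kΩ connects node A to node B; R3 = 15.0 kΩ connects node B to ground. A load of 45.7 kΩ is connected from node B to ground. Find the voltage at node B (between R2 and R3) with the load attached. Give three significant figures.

At node B, R3 is in parallel with the load: R3‖R_L = 11.29 kΩ.
Below node A the resistance is R2 + (R3‖R_L) = 13.92 kΩ, so V_A = 36.3 × 13.92/22.29 = 22.67 V.
Then V_B = V_A × (R3‖R_L)/(R2 + R3‖R_L) = 22.67 × 11.29/13.92 = 18.4 V.

V ≈ 18.4 V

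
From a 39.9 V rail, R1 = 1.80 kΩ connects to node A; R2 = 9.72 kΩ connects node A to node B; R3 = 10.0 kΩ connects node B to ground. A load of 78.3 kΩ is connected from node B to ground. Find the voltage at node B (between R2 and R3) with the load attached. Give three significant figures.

At node B, R3 is in parallel with the load: R3‖R_L = 8.867 kΩ.
Below node A the resistance is R2 + (R3‖R_L) = 18.59 kΩ, so V_A = 39.9 × 18.59/20.39 = 36.38 V.
Then V_B = V_A × (R3‖R_L)/(R2 + R3‖R_L) = 36.38 × 8.867/18.59 = 17.4 V.

V ≈ 17.4 V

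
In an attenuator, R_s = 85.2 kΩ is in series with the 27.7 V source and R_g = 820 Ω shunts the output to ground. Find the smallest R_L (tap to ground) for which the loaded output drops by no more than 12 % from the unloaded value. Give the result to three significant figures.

Output resistance R_th = R_s‖R_g = (85200 × 820)/86020 = 812.2 Ω.
The fractional drop is R_th/(R_th + R_L); requiring this ≤ 0.120 gives R_L ≥ R_th(1/0.120 − 1) = 812.2 × 7.333 = 5.96 kΩ.

R_L(min) ≈ 5.96 kΩ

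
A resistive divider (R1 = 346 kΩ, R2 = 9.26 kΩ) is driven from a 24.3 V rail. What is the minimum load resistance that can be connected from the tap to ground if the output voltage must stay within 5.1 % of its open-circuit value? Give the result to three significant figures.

R_L(min) ≈ 168 kΩ

Output resistance R_th = R1‖R2 = (346 × 9.26)/355.3 = 9.019 kΩ.
The fractional drop is R_th/(R_th + R_L); requiring this ≤ 0.0510 gives R_L ≥ R_th(1/0.0510 − 1) = 9.019 × 18.61 = 168 kΩ.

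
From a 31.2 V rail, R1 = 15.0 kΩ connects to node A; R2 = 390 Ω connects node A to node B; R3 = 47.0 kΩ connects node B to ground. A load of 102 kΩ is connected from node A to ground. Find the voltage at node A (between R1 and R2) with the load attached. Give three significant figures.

V ≈ 21.3 V

Below node A the series string R2+R3 = 47390 Ω sits in parallel with the 102000 Ω load: 32360 Ω.
V_A = 31.2 × 32360/(15000 + 32360) = 21.3 V.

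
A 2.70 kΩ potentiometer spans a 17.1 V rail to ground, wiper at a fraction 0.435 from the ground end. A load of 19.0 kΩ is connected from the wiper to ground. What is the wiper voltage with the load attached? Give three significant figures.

V ≈ 7.19 V

The wiper splits the pot into (1−α)R = 1.525 kΩ above and αR = 1.175 kΩ below.
Lower section ‖ load = 1.106 kΩ.
V_wiper = 17.1 × 1.106/(1.525 + 1.106) = 7.19 V.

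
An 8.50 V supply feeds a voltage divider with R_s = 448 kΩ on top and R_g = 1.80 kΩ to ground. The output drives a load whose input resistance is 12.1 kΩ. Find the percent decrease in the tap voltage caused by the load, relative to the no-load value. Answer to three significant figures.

Unloaded V = 8.50 × 1.80/449.8 = 0.034015 V.
Loaded: R_g‖R_L = 1.567 kΩ, giving V = 8.50 × 1.567/449.6 = 0.029626 V.
Drop = (0.034015 − 0.029626) / 0.034015 = 12.9 %.

12.9 %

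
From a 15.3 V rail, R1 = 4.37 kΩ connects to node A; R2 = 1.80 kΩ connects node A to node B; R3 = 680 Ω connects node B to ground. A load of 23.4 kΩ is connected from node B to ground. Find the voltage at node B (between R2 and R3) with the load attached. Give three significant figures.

At node B, R3 is in parallel with the load: R3‖R_L = 660.8 Ω.
Below node A the resistance is R2 + (R3‖R_L) = 2461 Ω, so V_A = 15.3 × 2461/6831 = 5.512 V.
Then V_B = V_A × (R3‖R_L)/(R2 + R3‖R_L) = 5.512 × 660.8/2461 = 1.48 V.

V ≈ 1.48 V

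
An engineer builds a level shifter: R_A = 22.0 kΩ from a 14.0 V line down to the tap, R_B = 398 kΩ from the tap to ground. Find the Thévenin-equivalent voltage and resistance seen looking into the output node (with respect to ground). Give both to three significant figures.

V_th = 13.3 V, R_th = 20.8 kΩ

V_th is the open-circuit tap voltage: 14.0 × 398/(22.0 + 398) = 13.3 V.
With the supply zeroed, R_A and R_B appear in parallel from the tap: R_th = R_A‖R_B = (22.0 × 398)/420.0 = 20.8 kΩ.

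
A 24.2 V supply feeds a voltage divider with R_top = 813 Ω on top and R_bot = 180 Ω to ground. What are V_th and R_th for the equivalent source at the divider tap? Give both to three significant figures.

V_th is the open-circuit tap voltage: 24.2 × 180/(813 + 180) = 4.39 V.
With the supply zeroed, R_top and R_bot appear in parallel from the tap: R_th = R_top‖R_bot = (813 × 180)/993.0 = 147 Ω.

V_th = 4.39 V, R_th = 147 Ω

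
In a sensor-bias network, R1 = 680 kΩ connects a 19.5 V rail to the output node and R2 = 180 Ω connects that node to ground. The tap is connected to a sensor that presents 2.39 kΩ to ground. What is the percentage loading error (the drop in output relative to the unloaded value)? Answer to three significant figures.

7.00 %

The divider's output (Thévenin) resistance is R1‖R2 = 180.0 Ω.
Fractional drop under load = R_th/(R_th + R_L) = 180.0 / (180.0 + 2390) = 0.07002.
So the output falls by 7.00 %.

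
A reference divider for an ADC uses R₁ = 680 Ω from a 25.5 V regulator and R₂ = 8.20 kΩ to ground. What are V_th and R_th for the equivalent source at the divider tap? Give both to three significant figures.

V_th = 23.5 V, R_th = 628 Ω

V_th is the open-circuit tap voltage: 25.5 × 8200/(680 + 8200) = 23.5 V.
With the supply zeroed, R₁ and R₂ appear in parallel from the tap: R_th = R₁‖R₂ = (680 × 8200)/8880 = 628 Ω.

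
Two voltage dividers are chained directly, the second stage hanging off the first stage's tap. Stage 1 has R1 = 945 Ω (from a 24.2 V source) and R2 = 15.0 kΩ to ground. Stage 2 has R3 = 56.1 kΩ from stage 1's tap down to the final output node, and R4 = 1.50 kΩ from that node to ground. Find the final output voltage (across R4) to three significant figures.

V_out ≈ 0.584 V

Stage 2 presents R3+R4 = 57600 Ω as a load on stage 1's tap.
Stage 1's lower leg becomes R2‖(R3+R4) = 11900 Ω, so V_mid = 24.2 × 11900/12850 = 22.42 V.
Stage 2 is itself unloaded: V_out = V_mid × R4/(R3+R4) = 22.42 × 1500/57600 = 0.584 V.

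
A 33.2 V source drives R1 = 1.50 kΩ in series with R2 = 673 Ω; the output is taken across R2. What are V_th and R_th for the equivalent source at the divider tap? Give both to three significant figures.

V_th = 10.3 V, R_th = 465 Ω

V_th is the open-circuit tap voltage: 33.2 × 673/(1500 + 673) = 10.3 V.
With the supply zeroed, R1 and R2 appear in parallel from the tap: R_th = R1‖R2 = (1500 × 673)/2173 = 465 Ω.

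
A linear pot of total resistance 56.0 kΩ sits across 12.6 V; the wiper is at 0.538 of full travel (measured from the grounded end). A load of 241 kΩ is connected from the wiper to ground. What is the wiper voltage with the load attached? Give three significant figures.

The wiper splits the pot into (1−α)R = 25.87 kΩ above and αR = 30.13 kΩ below.
Lower section ‖ load = 26.78 kΩ.
V_wiper = 12.6 × 26.78/(25.87 + 26.78) = 6.41 V.

V ≈ 6.41 V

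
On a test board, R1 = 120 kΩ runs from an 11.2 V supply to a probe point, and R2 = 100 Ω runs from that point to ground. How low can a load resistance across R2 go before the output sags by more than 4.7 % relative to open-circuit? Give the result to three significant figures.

R_L(min) ≈ 2.03 kΩ

Output resistance R_th = R1‖R2 = (120000 × 100)/120100 = 99.92 Ω.
The fractional drop is R_th/(R_th + R_L); requiring this ≤ 0.0470 gives R_L ≥ R_th(1/0.0470 − 1) = 99.92 × 20.28 = 2.03 kΩ.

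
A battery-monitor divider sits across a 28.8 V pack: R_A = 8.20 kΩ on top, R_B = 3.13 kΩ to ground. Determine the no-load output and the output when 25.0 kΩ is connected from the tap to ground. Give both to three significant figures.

Unloaded: 7.96 V; loaded: 7.30 V

Open-circuit: V = 28.8 × 3.13/(8.20 + 3.13) = 7.96 V.
With the load, R_B becomes R_B‖R_L = 2.782 kΩ, so V = 28.8 × 2.782/10.98 = 7.30 V.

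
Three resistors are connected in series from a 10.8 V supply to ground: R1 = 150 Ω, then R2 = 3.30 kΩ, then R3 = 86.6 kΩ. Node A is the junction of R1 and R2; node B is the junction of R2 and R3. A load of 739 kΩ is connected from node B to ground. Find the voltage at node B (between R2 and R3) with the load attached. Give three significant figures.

V ≈ 10.3 V

At node B, R3 is in parallel with the load: R3‖R_L = 77520 Ω.
Below node A the resistance is R2 + (R3‖R_L) = 80820 Ω, so V_A = 10.8 × 80820/80970 = 10.78 V.
Then V_B = V_A × (R3‖R_L)/(R2 + R3‖R_L) = 10.78 × 77520/80820 = 10.3 V.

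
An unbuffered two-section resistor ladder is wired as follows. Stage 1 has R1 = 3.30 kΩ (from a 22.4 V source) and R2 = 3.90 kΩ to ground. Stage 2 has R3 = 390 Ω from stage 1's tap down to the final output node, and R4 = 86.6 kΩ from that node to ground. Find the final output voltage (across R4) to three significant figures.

V_out ≈ 11.8 V

Stage 2 presents R3+R4 = 86990 Ω as a load on stage 1's tap.
Stage 1's lower leg becomes R2‖(R3+R4) = 3733 Ω, so V_mid = 22.4 × 3733/7033 = 11.89 V.
Stage 2 is itself unloaded: V_out = V_mid × R4/(R3+R4) = 11.89 × 86600/86990 = 11.8 V.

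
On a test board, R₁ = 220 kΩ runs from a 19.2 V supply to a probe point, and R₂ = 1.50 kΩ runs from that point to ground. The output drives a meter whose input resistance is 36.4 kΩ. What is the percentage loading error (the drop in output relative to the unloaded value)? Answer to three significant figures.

The divider's output (Thévenin) resistance is R₁‖R₂ = 1.490 kΩ.
Fractional drop under load = R_th/(R_th + R_L) = 1.490 / (1.490 + 36.4) = 0.03932.
So the output falls by 3.93 %.

3.93 %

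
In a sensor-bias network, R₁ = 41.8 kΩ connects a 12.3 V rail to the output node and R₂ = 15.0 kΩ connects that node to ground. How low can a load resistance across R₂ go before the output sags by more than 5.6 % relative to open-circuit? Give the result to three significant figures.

Output resistance R_th = R₁‖R₂ = (41.8 × 15.0)/56.80 = 11.04 kΩ.
The fractional drop is R_th/(R_th + R_L); requiring this ≤ 0.0560 gives R_L ≥ R_th(1/0.0560 − 1) = 11.04 × 16.86 = 186 kΩ.

R_L(min) ≈ 186 kΩ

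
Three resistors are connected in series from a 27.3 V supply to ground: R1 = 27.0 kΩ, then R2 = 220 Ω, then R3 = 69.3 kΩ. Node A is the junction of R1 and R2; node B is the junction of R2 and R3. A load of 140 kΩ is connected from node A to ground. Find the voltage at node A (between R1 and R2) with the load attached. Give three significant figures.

V ≈ 17.3 V

Below node A the series string R2+R3 = 69520 Ω sits in parallel with the 140000 Ω load: 46450 Ω.
V_A = 27.3 × 46450/(27000 + 46450) = 17.3 V.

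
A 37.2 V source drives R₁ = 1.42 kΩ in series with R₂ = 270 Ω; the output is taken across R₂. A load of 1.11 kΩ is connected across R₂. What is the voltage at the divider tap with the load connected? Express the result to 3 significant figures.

The load sits in parallel with R₂: R₂‖R_L = (270 × 1110) / (270 + 1110) = 217.2 Ω.
V_out = 37.2 × 217.2 / (1420 + 217.2) = 37.2 × 217.2/1637 = 4.93 V.

V_out ≈ 4.93 V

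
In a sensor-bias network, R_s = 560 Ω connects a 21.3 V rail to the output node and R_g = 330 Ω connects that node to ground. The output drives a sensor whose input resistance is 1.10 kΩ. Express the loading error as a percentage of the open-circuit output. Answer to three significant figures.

Unloaded V = 21.3 × 330/890.0 = 7.898 V.
Loaded: R_g‖R_L = 253.8 Ω, giving V = 21.3 × 253.8/813.8 = 6.644 V.
Drop = (7.898 − 6.644) / 7.898 = 15.9 %.

15.9 %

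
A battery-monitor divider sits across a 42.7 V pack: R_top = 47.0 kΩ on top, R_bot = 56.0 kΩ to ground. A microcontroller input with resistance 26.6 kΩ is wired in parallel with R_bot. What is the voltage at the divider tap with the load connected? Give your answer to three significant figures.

The load sits in parallel with R_bot: R_bot‖R_L = (56.0 × 26.6) / (56.0 + 26.6) = 18.03 kΩ.
V_out = 42.7 × 18.03 / (47.0 + 18.03) = 42.7 × 18.03/65.03 = 11.8 V.

V_out ≈ 11.8 V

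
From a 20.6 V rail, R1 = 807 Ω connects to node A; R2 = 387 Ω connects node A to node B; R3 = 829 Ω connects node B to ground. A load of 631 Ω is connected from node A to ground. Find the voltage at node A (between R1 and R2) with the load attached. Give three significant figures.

V ≈ 7.00 V

Below node A the series string R2+R3 = 1216 Ω sits in parallel with the 631 Ω load: 415.4 Ω.
V_A = 20.6 × 415.4/(807 + 415.4) = 7.00 V.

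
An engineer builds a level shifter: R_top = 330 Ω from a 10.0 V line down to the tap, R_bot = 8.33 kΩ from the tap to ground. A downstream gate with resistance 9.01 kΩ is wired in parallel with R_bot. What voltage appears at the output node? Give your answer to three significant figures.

V_out ≈ 9.29 V

The load sits in parallel with R_bot: R_bot‖R_L = (8330 × 9010) / (8330 + 9010) = 4328 Ω.
V_out = 10.0 × 4328 / (330 + 4328) = 10.0 × 4328/4658 = 9.29 V.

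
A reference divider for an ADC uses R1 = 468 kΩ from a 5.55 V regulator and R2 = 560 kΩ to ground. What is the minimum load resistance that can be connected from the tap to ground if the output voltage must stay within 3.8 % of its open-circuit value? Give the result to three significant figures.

R_L(min) ≈ 6.45 MΩ

Output resistance R_th = R1‖R2 = (468 × 560)/1028 = 254.9 kΩ.
The fractional drop is R_th/(R_th + R_L); requiring this ≤ 0.0380 gives R_L ≥ R_th(1/0.0380 − 1) = 254.9 × 25.32 = 6.45 MΩ.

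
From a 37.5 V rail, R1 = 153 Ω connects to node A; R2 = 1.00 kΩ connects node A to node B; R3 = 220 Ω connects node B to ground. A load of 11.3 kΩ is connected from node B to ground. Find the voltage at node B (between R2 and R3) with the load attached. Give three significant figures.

At node B, R3 is in parallel with the load: R3‖R_L = 215.8 Ω.
Below node A the resistance is R2 + (R3‖R_L) = 1216 Ω, so V_A = 37.5 × 1216/1369 = 33.31 V.
Then V_B = V_A × (R3‖R_L)/(R2 + R3‖R_L) = 33.31 × 215.8/1216 = 5.91 V.

V ≈ 5.91 V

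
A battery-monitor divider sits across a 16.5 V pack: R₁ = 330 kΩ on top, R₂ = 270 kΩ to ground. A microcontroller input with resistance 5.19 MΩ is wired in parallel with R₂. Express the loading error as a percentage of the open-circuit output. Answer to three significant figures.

2.78 %

The divider's output (Thévenin) resistance is R₁‖R₂ = 148.5 kΩ.
Fractional drop under load = R_th/(R_th + R_L) = 148.5 / (148.5 + 5190) = 0.02782.
So the output falls by 2.78 %.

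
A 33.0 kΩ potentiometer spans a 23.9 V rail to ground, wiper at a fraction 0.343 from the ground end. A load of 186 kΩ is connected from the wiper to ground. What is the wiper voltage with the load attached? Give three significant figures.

The wiper splits the pot into (1−α)R = 21.68 kΩ above and αR = 11.32 kΩ below.
Lower section ‖ load = 10.67 kΩ.
V_wiper = 23.9 × 10.67/(21.68 + 10.67) = 7.88 V.

V ≈ 7.88 V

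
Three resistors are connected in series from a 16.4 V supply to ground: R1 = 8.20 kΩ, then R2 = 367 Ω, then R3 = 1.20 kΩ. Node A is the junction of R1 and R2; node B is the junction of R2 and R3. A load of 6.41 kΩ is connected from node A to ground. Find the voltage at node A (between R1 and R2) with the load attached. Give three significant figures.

Below node A the series string R2+R3 = 1567 Ω sits in parallel with the 6410 Ω load: 1259 Ω.
V_A = 16.4 × 1259/(8200 + 1259) = 2.18 V.

V ≈ 2.18 V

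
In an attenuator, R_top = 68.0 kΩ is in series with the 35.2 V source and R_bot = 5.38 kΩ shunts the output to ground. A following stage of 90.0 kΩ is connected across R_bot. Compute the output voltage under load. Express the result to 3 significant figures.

V_out ≈ 2.45 V

The load sits in parallel with R_bot: R_bot‖R_L = (5.38 × 90.0) / (5.38 + 90.0) = 5.077 kΩ.
V_out = 35.2 × 5.077 / (68.0 + 5.077) = 35.2 × 5.077/73.08 = 2.45 V.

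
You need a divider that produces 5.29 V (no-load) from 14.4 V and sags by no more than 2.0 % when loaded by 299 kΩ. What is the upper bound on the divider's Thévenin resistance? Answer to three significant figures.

R_th ≤ 6.10 kΩ

Loading drop = R_th/(R_th + R_L) ≤ 0.0200, so R_th ≤ R_L · ε/(1−ε) = 299 kΩ × 0.0200/0.9800 = 6.10 kΩ.
(Any R1, R2 with R2/(R1+R2) = 0.367 and R1‖R2 ≤ 6.10 kΩ will meet the spec.)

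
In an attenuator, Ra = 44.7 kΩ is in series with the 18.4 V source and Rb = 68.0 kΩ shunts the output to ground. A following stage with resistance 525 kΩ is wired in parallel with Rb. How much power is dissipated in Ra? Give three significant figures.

P ≈ 1.38 mW

Total resistance from the source is Ra + (Rb‖R_L) = 104.9 kΩ, so I = 18.4/104.9 kΩ = 0.1754 mA.
P = I²·Ra = (0.1754 mA)² × 44.7 kΩ = 1.38 mW.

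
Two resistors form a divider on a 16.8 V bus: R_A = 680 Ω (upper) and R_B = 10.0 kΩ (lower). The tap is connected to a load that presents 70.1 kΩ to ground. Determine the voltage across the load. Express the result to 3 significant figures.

V_out ≈ 15.6 V

The load sits in parallel with R_B: R_B‖R_L = (10000 × 70100) / (10000 + 70100) = 8752 Ω.
V_out = 16.8 × 8752 / (680 + 8752) = 16.8 × 8752/9432 = 15.6 V.
(Unloaded it would have been 15.7 V.)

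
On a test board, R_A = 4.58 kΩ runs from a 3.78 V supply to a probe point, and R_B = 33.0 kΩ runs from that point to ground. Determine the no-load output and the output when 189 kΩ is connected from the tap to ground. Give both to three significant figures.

Open-circuit: V = 3.78 × 33.0/(4.58 + 33.0) = 3.32 V.
With the load, R_B becomes R_B‖R_L = 28.09 kΩ, so V = 3.78 × 28.09/32.67 = 3.25 V.

Unloaded: 3.32 V; loaded: 3.25 V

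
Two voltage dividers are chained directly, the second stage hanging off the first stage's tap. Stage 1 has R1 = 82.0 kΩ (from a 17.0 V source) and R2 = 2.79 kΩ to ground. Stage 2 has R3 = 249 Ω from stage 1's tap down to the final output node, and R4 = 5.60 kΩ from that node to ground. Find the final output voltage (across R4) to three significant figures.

V_out ≈ 0.366 V

Stage 2 presents R3+R4 = 5849 Ω as a load on stage 1's tap.
Stage 1's lower leg becomes R2‖(R3+R4) = 1889 Ω, so V_mid = 17.0 × 1889/83890 = 0.3828 V.
Stage 2 is itself unloaded: V_out = V_mid × R4/(R3+R4) = 0.3828 × 5600/5849 = 0.366 V.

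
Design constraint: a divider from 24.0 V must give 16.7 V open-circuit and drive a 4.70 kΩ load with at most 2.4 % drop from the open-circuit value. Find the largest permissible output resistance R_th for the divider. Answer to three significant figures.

Loading drop = R_th/(R_th + R_L) ≤ 0.0240, so R_th ≤ R_L · ε/(1−ε) = 4.70 kΩ × 0.0240/0.9760 = 116 Ω.
(Any R1, R2 with R2/(R1+R2) = 0.696 and R1‖R2 ≤ 116 Ω will meet the spec.)

R_th ≤ 116 Ω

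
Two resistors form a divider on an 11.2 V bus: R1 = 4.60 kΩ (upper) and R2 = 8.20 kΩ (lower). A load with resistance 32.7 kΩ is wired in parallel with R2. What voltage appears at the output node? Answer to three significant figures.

The load sits in parallel with R2: R2‖R_L = (8.20 × 32.7) / (8.20 + 32.7) = 6.556 kΩ.
V_out = 11.2 × 6.556 / (4.60 + 6.556) = 11.2 × 6.556/11.16 = 6.58 V.
(Unloaded it would have been 7.17 V.)

V_out ≈ 6.58 V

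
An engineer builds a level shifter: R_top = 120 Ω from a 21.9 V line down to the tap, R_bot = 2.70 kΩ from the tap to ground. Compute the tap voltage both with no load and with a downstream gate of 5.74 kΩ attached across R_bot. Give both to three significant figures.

Open-circuit: V = 21.9 × 2700/(120 + 2700) = 21.0 V.
With the load, R_bot becomes R_bot‖R_L = 1836 Ω, so V = 21.9 × 1836/1956 = 20.6 V.

Unloaded: 21.0 V; loaded: 20.6 V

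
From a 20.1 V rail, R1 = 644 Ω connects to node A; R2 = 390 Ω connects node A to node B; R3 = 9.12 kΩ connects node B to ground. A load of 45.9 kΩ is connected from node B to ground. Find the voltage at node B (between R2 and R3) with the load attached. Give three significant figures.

V ≈ 17.7 V

At node B, R3 is in parallel with the load: R3‖R_L = 7608 Ω.
Below node A the resistance is R2 + (R3‖R_L) = 7998 Ω, so V_A = 20.1 × 7998/8642 = 18.60 V.
Then V_B = V_A × (R3‖R_L)/(R2 + R3‖R_L) = 18.60 × 7608/7998 = 17.7 V.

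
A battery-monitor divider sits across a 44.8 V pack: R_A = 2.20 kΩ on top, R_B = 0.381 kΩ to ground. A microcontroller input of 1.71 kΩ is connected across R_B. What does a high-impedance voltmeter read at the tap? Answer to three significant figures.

V_out ≈ 5.56 V

The load sits in parallel with R_B: R_B‖R_L = (381 × 1710) / (381 + 1710) = 311.6 Ω.
V_out = 44.8 × 311.6 / (2200 + 311.6) = 44.8 × 311.6/2512 = 5.56 V.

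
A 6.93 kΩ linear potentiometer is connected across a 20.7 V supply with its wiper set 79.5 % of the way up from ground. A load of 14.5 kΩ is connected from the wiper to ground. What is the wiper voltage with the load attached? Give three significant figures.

V ≈ 15.3 V

The wiper splits the pot into (1−α)R = 1.421 kΩ above and αR = 5.509 kΩ below.
Lower section ‖ load = 3.992 kΩ.
V_wiper = 20.7 × 3.992/(1.421 + 3.992) = 15.3 V.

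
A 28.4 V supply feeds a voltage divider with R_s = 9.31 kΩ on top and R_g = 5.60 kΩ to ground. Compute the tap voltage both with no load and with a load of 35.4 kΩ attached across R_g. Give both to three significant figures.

Open-circuit: V = 28.4 × 5.60/(9.31 + 5.60) = 10.7 V.
With the load, R_g becomes R_g‖R_L = 4.835 kΩ, so V = 28.4 × 4.835/14.15 = 9.71 V.

Unloaded: 10.7 V; loaded: 9.71 V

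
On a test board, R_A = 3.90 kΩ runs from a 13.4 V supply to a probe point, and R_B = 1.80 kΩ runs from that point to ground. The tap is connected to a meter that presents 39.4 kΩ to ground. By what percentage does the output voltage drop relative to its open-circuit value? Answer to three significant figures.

3.03 %

The divider's output (Thévenin) resistance is R_A‖R_B = 1.232 kΩ.
Fractional drop under load = R_th/(R_th + R_L) = 1.232 / (1.232 + 39.4) = 0.03031.
So the output falls by 3.03 %.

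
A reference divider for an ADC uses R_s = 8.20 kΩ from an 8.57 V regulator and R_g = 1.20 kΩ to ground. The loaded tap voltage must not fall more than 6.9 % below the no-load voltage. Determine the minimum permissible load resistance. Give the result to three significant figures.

R_L(min) ≈ 14.1 kΩ

Output resistance R_th = R_s‖R_g = (8.20 × 1.20)/9.400 = 1.047 kΩ.
The fractional drop is R_th/(R_th + R_L); requiring this ≤ 0.0690 gives R_L ≥ R_th(1/0.0690 − 1) = 1.047 × 13.49 = 14.1 kΩ.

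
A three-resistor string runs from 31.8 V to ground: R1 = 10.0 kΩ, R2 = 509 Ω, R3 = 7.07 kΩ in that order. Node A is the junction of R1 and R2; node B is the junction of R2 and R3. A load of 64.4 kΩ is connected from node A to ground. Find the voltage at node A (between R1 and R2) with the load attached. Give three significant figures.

V ≈ 12.8 V

Below node A the series string R2+R3 = 7579 Ω sits in parallel with the 64400 Ω load: 6781 Ω.
V_A = 31.8 × 6781/(10000 + 6781) = 12.8 V.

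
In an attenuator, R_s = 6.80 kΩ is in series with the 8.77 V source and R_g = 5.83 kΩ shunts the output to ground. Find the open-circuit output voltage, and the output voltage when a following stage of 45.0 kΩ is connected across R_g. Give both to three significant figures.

Unloaded: 4.05 V; loaded: 3.78 V

Open-circuit: V = 8.77 × 5.83/(6.80 + 5.83) = 4.05 V.
With the load, R_g becomes R_g‖R_L = 5.161 kΩ, so V = 8.77 × 5.161/11.96 = 3.78 V.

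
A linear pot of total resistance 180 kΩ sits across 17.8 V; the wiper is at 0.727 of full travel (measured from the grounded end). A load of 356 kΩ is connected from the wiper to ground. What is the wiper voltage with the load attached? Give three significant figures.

The wiper splits the pot into (1−α)R = 49.14 kΩ above and αR = 130.9 kΩ below.
Lower section ‖ load = 95.69 kΩ.
V_wiper = 17.8 × 95.69/(49.14 + 95.69) = 11.8 V.

V ≈ 11.8 V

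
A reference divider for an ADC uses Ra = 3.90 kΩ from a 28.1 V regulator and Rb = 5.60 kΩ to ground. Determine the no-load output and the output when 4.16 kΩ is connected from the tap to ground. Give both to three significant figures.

Open-circuit: V = 28.1 × 5.60/(3.90 + 5.60) = 16.6 V.
With the load, Rb becomes Rb‖R_L = 2.387 kΩ, so V = 28.1 × 2.387/6.287 = 10.7 V.

Unloaded: 16.6 V; loaded: 10.7 V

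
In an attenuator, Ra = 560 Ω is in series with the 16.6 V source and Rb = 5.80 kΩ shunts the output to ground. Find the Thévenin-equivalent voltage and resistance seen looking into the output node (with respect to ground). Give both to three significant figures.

V_th is the open-circuit tap voltage: 16.6 × 5800/(560 + 5800) = 15.1 V.
With the supply zeroed, Ra and Rb appear in parallel from the tap: R_th = Ra‖Rb = (560 × 5800)/6360 = 511 Ω.

V_th = 15.1 V, R_th = 511 Ω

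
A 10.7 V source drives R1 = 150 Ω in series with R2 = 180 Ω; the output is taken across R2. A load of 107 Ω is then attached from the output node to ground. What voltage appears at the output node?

The load sits in parallel with R2: R2‖R_L = (180 × 107) / (180 + 107) = 67.11 Ω.
V_out = 10.7 × 67.11 / (150 + 67.11) = 10.7 × 67.11/217.1 = 3.31 V.
(Unloaded it would have been 5.84 V.)

V_out ≈ 3.31 V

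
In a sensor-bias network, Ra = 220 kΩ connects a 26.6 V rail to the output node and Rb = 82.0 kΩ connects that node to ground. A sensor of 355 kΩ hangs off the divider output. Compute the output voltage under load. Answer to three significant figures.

V_out ≈ 6.18 V

The load sits in parallel with Rb: Rb‖R_L = (82.0 × 355) / (82.0 + 355) = 66.61 kΩ.
V_out = 26.6 × 66.61 / (220 + 66.61) = 26.6 × 66.61/286.6 = 6.18 V.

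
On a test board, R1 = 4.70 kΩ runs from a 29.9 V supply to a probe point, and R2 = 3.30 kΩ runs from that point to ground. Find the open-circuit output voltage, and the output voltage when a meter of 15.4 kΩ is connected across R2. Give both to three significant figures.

Open-circuit: V = 29.9 × 3.30/(4.70 + 3.30) = 12.3 V.
With the load, R2 becomes R2‖R_L = 2.718 kΩ, so V = 29.9 × 2.718/7.418 = 11.0 V.

Unloaded: 12.3 V; loaded: 11.0 V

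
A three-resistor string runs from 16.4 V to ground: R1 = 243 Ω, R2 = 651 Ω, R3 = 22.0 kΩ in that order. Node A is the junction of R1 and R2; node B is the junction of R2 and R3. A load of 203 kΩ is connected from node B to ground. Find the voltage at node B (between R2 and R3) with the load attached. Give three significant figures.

V ≈ 15.7 V

At node B, R3 is in parallel with the load: R3‖R_L = 19850 Ω.
Below node A the resistance is R2 + (R3‖R_L) = 20500 Ω, so V_A = 16.4 × 20500/20740 = 16.21 V.
Then V_B = V_A × (R3‖R_L)/(R2 + R3‖R_L) = 16.21 × 19850/20500 = 15.7 V.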